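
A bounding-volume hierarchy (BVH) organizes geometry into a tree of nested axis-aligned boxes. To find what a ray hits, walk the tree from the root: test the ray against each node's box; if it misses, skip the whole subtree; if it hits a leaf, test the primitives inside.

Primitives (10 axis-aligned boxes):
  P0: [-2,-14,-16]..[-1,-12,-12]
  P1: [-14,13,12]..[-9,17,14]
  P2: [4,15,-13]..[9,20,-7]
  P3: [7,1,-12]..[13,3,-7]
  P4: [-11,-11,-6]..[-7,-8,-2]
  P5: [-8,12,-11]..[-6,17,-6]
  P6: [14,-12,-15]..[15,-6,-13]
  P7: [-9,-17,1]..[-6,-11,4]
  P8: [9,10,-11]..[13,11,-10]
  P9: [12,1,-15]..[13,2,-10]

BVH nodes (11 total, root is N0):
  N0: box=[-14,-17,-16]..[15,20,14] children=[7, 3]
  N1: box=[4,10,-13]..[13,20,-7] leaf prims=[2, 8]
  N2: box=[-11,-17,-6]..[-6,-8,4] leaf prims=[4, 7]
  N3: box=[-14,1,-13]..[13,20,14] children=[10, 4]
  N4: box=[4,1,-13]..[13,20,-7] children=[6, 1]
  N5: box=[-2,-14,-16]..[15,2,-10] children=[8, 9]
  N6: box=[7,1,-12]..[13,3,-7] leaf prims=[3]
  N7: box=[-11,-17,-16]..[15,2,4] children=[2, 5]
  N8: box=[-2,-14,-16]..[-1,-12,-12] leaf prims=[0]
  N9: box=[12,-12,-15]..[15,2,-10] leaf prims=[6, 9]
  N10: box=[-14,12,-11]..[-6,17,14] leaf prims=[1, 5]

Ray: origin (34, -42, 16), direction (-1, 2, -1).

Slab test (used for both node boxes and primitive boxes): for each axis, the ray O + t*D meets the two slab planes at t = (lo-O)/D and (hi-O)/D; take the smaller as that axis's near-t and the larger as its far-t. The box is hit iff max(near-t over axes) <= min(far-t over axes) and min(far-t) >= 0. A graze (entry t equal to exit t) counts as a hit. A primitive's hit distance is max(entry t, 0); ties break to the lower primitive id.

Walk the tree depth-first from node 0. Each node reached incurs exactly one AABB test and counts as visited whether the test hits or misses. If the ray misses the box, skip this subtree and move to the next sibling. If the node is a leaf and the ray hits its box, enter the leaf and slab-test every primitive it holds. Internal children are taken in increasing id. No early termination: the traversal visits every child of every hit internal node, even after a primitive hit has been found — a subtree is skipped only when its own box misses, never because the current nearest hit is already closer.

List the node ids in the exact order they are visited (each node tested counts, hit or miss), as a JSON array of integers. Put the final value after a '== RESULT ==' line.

Walk:
N0 x:[19,48] y:[25/2,31] z:[2,32] -> hit [19,31], descend [3, 7]
  N3 x:[21,48] y:[43/2,31] z:[2,29] -> hit [43/2,29], descend [4, 10]
    N4 x:[21,30] y:[43/2,31] z:[23,29] -> hit [23,29], descend [1, 6]
      N1 x:[21,30] y:[26,31] z:[23,29] -> hit [26,29] leaf, test {P2@t=57/2, P8(miss)}
      N6 x:[21,27] y:[43/2,45/2] z:[23,28] -> miss, prune
    N10 x:[40,48] y:[27,59/2] z:[2,27] -> miss, prune
  N7 x:[19,45] y:[25/2,22] z:[12,32] -> hit [19,22], descend [2, 5]
    N2 x:[40,45] y:[25/2,17] z:[12,22] -> miss, prune
    N5 x:[19,36] y:[14,22] z:[26,32] -> miss, prune

Summary -> nodes [0, 3, 4, 1, 6, 10, 7, 2, 5]; box-tests=9; leaf-entries=1; first=P2

== RESULT ==
[0, 3, 4, 1, 6, 10, 7, 2, 5]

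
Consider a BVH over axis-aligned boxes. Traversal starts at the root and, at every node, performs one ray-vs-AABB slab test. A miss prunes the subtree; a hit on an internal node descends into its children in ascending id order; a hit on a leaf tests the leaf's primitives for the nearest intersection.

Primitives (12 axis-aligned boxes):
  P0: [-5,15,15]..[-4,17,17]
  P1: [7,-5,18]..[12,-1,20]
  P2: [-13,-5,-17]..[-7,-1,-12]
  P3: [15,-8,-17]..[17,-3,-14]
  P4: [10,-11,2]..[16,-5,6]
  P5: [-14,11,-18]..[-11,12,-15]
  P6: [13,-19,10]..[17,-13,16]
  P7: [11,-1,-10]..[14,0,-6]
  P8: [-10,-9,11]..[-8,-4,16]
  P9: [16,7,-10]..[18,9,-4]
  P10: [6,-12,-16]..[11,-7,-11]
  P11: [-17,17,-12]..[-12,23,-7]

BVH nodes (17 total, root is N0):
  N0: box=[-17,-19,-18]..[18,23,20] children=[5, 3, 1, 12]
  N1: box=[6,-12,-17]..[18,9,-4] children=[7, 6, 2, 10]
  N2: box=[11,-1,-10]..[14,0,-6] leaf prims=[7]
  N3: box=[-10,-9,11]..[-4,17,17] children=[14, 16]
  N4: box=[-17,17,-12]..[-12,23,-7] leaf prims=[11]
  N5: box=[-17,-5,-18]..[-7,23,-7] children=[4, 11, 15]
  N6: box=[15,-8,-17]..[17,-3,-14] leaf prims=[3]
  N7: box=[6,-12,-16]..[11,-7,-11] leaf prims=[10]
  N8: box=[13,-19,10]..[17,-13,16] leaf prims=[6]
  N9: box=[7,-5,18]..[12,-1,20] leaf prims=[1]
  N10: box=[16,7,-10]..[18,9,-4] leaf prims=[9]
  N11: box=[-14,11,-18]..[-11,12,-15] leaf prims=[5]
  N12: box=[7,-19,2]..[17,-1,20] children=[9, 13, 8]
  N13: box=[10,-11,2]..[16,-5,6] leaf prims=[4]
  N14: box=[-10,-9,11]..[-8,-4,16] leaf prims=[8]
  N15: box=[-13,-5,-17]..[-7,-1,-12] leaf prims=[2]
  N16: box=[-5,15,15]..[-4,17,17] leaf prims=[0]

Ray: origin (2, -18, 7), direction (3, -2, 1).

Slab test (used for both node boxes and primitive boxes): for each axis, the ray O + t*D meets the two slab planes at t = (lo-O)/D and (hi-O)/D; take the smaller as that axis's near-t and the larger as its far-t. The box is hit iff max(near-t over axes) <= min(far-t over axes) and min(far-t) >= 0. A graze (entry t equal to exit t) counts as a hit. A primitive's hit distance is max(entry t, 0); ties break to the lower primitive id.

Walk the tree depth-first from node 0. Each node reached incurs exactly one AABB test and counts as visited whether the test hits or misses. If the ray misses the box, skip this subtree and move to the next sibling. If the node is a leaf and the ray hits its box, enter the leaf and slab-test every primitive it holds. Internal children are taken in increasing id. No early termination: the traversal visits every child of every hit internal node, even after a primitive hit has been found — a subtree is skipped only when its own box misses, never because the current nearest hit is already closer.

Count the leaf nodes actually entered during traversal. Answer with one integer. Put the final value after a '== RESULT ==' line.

Trace the traversal:
N0 x:[-19/3,16/3] y:[-41/2,1/2] z:[-25,13] -> hit [-19/3,1/2], descend [1, 3, 5, 12]
  N1 x:[4/3,16/3] y:[-27/2,-3] z:[-24,-11] -> miss, prune
  N3 x:[-4,-2] y:[-35/2,-9/2] z:[4,10] -> miss, prune
  N5 x:[-19/3,-3] y:[-41/2,-13/2] z:[-25,-14] -> miss, prune
  N12 x:[5/3,5] y:[-17/2,1/2] z:[-5,13] -> miss, prune

Summary -> nodes [0, 1, 3, 5, 12]; box-tests=5; leaf-entries=0; first=miss

== RESULT ==
0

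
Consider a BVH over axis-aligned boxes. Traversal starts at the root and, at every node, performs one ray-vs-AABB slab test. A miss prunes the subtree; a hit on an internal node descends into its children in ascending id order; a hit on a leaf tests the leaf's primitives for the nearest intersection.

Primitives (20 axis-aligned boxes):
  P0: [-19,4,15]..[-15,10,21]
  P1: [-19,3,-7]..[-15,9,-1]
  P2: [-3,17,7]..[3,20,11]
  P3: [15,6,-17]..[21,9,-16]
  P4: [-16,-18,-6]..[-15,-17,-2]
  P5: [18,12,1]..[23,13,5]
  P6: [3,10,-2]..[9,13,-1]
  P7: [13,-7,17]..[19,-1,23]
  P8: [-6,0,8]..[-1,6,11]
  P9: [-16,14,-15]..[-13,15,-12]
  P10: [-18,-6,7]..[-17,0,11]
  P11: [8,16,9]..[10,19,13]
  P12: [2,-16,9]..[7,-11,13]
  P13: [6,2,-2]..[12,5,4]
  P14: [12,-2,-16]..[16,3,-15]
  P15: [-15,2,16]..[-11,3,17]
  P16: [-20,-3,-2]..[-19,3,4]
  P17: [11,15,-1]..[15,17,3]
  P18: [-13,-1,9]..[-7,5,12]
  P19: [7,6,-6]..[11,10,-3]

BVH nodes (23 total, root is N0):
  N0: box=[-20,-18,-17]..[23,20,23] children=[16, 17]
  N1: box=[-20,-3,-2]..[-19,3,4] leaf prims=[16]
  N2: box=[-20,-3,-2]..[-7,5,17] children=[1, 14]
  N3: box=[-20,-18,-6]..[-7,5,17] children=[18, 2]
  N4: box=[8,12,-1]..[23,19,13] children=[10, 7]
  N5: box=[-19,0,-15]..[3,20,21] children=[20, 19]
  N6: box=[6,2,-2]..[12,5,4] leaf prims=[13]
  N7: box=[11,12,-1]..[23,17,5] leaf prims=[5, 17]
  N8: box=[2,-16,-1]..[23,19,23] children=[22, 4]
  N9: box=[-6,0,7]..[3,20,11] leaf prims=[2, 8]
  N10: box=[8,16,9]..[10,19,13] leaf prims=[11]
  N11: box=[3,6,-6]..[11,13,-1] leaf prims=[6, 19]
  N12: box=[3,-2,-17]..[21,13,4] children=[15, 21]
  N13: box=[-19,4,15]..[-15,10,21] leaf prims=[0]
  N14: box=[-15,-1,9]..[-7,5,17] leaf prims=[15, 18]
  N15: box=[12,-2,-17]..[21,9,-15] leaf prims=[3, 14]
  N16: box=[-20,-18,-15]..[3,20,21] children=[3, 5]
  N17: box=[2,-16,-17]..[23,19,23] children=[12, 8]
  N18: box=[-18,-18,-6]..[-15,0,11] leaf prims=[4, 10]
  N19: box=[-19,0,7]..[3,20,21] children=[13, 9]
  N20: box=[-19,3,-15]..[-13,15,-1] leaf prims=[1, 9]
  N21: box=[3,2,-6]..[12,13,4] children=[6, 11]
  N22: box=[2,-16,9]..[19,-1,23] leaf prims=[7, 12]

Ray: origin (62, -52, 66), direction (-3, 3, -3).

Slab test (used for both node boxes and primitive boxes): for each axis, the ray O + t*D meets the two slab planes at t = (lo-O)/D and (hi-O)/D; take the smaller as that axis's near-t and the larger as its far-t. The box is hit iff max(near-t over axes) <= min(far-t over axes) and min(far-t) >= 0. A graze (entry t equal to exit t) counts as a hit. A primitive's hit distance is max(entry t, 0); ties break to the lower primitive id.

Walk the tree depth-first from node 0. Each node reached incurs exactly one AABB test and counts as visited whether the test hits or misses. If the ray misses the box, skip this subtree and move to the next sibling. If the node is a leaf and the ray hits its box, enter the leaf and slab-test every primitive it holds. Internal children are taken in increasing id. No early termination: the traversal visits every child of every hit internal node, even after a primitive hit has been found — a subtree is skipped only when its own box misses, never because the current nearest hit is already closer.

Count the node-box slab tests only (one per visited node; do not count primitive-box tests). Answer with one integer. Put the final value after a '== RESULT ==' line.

Traverse from the root:
N0 x:[13,82/3] y:[34/3,24] z:[43/3,83/3] -> hit [43/3,24], descend [16, 17]
  N16 x:[59/3,82/3] y:[34/3,24] z:[15,27] -> hit [59/3,24], descend [3, 5]
    N3 x:[23,82/3] y:[34/3,19] z:[49/3,24] -> miss, prune
    N5 x:[59/3,27] y:[52/3,24] z:[15,27] -> hit [59/3,24], descend [19, 20]
      N19 x:[59/3,27] y:[52/3,24] z:[15,59/3] -> hit [59/3,59/3], descend [9, 13]
        N9 x:[59/3,68/3] y:[52/3,24] z:[55/3,59/3] -> hit [59/3,59/3] leaf, test {P2(miss), P8(miss)}
        N13 x:[77/3,27] y:[56/3,62/3] z:[15,17] -> miss, prune
      N20 x:[25,27] y:[55/3,67/3] z:[67/3,27] -> miss, prune
  N17 x:[13,20] y:[12,71/3] z:[43/3,83/3] -> hit [43/3,20], descend [8, 12]
    N8 x:[13,20] y:[12,71/3] z:[43/3,67/3] -> hit [43/3,20], descend [4, 22]
      N4 x:[13,18] y:[64/3,71/3] z:[53/3,67/3] -> miss, prune
      N22 x:[43/3,20] y:[12,17] z:[43/3,19] -> hit [43/3,17] leaf, test {P7@t=15, P12(miss)}
    N12 x:[41/3,59/3] y:[50/3,65/3] z:[62/3,83/3] -> miss, prune

13 AABB tests over nodes [0, 16, 3, 5, 19, 9, 13, 20, 17, 8, 4, 22, 12]; 2 leaves entered; closest P7.

== RESULT ==
13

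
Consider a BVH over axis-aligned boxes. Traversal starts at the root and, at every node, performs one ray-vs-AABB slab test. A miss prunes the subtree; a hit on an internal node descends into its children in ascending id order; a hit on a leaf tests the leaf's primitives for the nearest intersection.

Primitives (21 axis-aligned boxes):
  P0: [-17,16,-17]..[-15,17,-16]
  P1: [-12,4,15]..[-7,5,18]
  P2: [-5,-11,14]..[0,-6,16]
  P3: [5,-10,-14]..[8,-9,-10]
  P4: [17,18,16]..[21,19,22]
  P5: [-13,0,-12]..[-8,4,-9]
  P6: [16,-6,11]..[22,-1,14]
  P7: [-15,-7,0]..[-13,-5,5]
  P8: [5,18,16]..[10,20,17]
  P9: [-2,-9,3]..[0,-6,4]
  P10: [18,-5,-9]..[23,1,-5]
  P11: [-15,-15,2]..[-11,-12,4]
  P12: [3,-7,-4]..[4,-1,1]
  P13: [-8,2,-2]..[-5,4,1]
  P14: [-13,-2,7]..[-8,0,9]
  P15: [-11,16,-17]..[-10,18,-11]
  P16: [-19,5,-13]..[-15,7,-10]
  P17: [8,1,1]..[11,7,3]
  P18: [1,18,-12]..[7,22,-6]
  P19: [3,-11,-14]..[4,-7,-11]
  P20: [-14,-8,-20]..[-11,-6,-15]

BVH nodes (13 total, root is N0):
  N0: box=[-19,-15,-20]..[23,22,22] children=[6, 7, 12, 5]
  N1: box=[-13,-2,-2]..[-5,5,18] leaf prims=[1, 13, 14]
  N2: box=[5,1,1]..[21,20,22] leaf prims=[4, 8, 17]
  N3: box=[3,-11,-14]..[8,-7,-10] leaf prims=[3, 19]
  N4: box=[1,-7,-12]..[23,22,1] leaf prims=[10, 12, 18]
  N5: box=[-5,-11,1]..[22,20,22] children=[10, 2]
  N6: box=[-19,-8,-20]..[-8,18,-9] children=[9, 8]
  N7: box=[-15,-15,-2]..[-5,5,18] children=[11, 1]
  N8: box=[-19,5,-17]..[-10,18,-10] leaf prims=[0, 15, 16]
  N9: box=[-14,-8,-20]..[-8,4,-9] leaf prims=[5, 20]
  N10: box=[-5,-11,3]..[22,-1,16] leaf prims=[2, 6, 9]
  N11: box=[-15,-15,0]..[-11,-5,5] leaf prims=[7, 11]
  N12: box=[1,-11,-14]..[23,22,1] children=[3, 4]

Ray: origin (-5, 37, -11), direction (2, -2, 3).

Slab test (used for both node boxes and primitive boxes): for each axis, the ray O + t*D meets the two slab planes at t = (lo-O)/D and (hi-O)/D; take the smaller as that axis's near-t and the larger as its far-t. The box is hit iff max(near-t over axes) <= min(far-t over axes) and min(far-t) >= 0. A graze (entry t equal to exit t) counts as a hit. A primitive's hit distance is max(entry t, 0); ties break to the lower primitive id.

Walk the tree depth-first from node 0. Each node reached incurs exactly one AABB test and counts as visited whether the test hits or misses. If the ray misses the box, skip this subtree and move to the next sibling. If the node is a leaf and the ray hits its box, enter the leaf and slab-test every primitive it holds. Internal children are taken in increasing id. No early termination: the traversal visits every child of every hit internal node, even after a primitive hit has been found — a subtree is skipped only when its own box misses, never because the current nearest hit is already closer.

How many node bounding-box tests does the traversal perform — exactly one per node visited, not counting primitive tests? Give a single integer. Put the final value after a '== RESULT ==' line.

Trace the traversal:
N0 x:[-7,14] y:[15/2,26] z:[-3,11] -> hit [15/2,11], descend [5, 6, 7, 12]
  N5 x:[0,27/2] y:[17/2,24] z:[4,11] -> hit [17/2,11], descend [2, 10]
    N2 x:[5,13] y:[17/2,18] z:[4,11] -> hit [17/2,11] leaf, test {P4(miss), P8(miss), P17(miss)}
    N10 x:[0,27/2] y:[19,24] z:[14/3,9] -> miss, prune
  N6 x:[-7,-3/2] y:[19/2,45/2] z:[-3,2/3] -> miss, prune
  N7 x:[-5,0] y:[16,26] z:[3,29/3] -> miss, prune
  N12 x:[3,14] y:[15/2,24] z:[-1,4] -> miss, prune

Visited [0, 5, 2, 10, 6, 7, 12]. Tests: 7 box, 1 leaf. Nearest: miss.

== RESULT ==
7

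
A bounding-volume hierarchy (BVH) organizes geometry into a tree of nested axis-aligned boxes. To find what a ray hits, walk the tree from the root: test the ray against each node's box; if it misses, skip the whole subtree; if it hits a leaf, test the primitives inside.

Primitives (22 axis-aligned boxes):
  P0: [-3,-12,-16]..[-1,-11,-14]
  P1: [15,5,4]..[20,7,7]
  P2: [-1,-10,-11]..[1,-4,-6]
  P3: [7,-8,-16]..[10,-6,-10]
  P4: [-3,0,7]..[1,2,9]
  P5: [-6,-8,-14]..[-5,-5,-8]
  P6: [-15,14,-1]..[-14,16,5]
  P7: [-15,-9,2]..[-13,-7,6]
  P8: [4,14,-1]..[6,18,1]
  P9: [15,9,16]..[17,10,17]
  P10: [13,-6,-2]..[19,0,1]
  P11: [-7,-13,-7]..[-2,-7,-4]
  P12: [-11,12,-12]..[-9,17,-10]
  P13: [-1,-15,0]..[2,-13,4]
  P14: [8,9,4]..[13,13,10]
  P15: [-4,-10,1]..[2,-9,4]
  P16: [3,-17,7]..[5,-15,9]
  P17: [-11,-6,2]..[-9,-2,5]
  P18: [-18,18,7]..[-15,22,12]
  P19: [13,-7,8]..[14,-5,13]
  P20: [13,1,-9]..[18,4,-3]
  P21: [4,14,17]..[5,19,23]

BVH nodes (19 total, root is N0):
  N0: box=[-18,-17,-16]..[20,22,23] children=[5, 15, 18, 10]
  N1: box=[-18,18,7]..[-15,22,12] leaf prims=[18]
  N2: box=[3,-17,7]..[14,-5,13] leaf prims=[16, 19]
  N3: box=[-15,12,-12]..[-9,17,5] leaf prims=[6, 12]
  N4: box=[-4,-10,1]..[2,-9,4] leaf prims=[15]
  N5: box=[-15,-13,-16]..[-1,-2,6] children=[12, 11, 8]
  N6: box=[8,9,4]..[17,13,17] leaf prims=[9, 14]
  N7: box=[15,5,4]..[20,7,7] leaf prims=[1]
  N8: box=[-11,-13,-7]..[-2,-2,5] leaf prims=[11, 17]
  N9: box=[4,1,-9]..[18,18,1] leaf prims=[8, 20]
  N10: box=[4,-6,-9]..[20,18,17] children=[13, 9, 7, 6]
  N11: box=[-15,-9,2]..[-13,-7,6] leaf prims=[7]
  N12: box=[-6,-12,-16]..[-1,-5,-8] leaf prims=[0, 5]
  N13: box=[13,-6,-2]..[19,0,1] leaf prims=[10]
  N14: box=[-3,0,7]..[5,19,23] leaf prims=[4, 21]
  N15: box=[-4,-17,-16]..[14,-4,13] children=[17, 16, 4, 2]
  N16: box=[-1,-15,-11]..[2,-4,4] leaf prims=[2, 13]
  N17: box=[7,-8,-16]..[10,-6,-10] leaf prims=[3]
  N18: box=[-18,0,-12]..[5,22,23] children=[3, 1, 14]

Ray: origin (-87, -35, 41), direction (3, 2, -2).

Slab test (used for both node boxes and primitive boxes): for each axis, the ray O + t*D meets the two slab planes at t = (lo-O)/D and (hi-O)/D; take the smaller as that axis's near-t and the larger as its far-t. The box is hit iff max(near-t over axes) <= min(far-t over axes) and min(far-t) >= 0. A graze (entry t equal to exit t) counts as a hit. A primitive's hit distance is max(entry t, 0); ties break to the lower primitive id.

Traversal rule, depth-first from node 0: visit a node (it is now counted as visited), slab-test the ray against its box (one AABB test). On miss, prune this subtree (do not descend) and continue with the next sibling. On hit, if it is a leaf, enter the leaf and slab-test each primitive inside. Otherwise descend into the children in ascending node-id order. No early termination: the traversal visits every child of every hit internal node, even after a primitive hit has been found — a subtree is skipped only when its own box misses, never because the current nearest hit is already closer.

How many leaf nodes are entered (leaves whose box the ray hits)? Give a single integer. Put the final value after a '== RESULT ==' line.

Traverse from the root:
N0 x:[23,107/3] y:[9,57/2] z:[9,57/2] -> hit [23,57/2], descend [5, 10, 15, 18]
  N5 x:[24,86/3] y:[11,33/2] z:[35/2,57/2] -> miss, prune
  N10 x:[91/3,107/3] y:[29/2,53/2] z:[12,25] -> miss, prune
  N15 x:[83/3,101/3] y:[9,31/2] z:[14,57/2] -> miss, prune
  N18 x:[23,92/3] y:[35/2,57/2] z:[9,53/2] -> hit [23,53/2], descend [1, 3, 14]
    N1 x:[23,24] y:[53/2,57/2] z:[29/2,17] -> miss, prune
    N3 x:[24,26] y:[47/2,26] z:[18,53/2] -> hit [24,26] leaf, test {P6(miss), P12@t=51/2}
    N14 x:[28,92/3] y:[35/2,27] z:[9,17] -> miss, prune

8 AABB tests over nodes [0, 5, 10, 15, 18, 1, 3, 14]; 1 leaf entered; closest P12.

== RESULT ==
1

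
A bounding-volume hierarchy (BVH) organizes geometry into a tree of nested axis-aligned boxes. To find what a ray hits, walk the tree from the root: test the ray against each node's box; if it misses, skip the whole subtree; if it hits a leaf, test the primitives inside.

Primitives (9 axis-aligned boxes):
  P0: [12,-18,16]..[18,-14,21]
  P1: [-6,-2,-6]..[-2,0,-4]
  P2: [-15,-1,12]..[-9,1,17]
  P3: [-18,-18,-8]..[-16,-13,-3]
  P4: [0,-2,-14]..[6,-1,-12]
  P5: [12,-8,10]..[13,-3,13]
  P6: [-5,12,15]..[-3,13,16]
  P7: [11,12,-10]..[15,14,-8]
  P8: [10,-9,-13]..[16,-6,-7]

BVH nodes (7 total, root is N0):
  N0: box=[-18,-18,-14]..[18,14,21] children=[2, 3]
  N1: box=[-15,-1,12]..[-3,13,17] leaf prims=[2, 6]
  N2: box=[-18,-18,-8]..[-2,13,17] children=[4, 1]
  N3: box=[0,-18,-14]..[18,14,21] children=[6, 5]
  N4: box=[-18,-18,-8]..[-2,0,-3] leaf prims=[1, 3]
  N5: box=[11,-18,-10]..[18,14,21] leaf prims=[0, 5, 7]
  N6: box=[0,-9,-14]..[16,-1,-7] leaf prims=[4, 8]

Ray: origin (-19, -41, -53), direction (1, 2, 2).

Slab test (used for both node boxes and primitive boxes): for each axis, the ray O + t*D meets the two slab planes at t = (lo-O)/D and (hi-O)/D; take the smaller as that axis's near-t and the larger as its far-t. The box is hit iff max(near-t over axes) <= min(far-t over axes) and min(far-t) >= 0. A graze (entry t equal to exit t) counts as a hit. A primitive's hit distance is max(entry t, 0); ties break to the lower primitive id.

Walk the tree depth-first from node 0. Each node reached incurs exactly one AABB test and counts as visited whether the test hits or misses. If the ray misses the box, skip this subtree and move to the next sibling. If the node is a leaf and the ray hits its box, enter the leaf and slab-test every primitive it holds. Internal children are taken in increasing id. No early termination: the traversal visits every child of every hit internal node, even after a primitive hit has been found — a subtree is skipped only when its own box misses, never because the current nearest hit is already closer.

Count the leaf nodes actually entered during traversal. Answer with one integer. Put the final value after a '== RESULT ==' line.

Traverse from the root:
N0 x:[1,37] y:[23/2,55/2] z:[39/2,37] -> hit [39/2,55/2], descend [2, 3]
  N2 x:[1,17] y:[23/2,27] z:[45/2,35] -> miss, prune
  N3 x:[19,37] y:[23/2,55/2] z:[39/2,37] -> hit [39/2,55/2], descend [5, 6]
    N5 x:[30,37] y:[23/2,55/2] z:[43/2,37] -> miss, prune
    N6 x:[19,35] y:[16,20] z:[39/2,23] -> hit [39/2,20] leaf, test {P4@t=39/2, P8(miss)}

order=[0, 2, 3, 5, 6]  |boxes|=5  |leaves|=1  hit=P4

== RESULT ==
1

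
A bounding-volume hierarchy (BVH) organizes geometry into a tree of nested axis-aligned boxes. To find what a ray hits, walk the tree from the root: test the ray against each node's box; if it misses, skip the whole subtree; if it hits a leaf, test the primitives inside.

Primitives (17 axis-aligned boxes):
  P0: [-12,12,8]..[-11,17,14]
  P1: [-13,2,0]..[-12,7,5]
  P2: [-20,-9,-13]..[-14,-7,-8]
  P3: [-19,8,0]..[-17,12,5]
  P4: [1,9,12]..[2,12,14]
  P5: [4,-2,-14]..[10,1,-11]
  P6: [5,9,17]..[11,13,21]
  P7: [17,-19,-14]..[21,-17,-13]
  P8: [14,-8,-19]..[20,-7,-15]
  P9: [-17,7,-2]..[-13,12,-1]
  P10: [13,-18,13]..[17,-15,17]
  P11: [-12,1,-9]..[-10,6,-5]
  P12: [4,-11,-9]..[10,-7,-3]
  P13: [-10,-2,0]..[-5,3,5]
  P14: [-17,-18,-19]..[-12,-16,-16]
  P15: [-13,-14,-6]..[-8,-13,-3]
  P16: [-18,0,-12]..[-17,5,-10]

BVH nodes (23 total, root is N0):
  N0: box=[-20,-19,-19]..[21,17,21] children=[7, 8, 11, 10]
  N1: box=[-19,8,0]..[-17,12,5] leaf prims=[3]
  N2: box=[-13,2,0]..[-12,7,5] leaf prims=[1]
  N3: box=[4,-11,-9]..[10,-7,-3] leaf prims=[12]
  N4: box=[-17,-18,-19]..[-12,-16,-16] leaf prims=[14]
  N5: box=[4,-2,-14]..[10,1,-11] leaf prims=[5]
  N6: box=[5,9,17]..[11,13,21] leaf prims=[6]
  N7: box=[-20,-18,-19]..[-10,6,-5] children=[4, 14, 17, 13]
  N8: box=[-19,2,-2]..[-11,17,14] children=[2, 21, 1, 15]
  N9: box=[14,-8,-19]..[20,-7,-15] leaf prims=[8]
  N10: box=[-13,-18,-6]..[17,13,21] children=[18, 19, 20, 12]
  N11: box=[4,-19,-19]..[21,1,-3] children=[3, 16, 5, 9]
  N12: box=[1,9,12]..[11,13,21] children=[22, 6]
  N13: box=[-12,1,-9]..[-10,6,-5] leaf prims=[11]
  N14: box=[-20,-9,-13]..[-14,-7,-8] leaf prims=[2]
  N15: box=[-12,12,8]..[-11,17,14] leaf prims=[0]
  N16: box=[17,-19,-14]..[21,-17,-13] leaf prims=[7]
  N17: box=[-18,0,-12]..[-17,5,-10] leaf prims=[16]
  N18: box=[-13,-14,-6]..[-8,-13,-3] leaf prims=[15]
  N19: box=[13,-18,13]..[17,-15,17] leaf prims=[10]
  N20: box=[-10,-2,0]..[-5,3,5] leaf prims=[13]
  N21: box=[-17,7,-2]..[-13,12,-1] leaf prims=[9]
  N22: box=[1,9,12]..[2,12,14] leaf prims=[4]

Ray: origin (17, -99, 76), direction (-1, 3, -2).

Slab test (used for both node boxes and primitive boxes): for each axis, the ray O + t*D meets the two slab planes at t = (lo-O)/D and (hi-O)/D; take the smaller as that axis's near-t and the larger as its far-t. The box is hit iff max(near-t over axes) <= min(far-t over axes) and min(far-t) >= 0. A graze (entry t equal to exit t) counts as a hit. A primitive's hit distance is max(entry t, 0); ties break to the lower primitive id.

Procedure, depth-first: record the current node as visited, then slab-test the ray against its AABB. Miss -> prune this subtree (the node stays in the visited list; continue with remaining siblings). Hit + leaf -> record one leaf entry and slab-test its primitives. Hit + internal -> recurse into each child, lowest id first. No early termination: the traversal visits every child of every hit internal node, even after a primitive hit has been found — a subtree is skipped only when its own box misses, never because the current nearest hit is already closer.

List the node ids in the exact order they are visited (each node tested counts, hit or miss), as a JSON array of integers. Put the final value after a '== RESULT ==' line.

Traverse from the root:
N0 x:[-4,37] y:[80/3,116/3] z:[55/2,95/2] -> hit [55/2,37], descend [7, 8, 10, 11]
  N7 x:[27,37] y:[27,35] z:[81/2,95/2] -> miss, prune
  N8 x:[28,36] y:[101/3,116/3] z:[31,39] -> hit [101/3,36], descend [1, 2, 15, 21]
    N1 x:[34,36] y:[107/3,37] z:[71/2,38] -> hit [107/3,36] leaf, test {P3@t=107/3}
    N2 x:[29,30] y:[101/3,106/3] z:[71/2,38] -> miss, prune
    N15 x:[28,29] y:[37,116/3] z:[31,34] -> miss, prune
    N21 x:[30,34] y:[106/3,37] z:[77/2,39] -> miss, prune
  N10 x:[0,30] y:[27,112/3] z:[55/2,41] -> hit [55/2,30], descend [12, 18, 19, 20]
    N12 x:[6,16] y:[36,112/3] z:[55/2,32] -> miss, prune
    N18 x:[25,30] y:[85/3,86/3] z:[79/2,41] -> miss, prune
    N19 x:[0,4] y:[27,28] z:[59/2,63/2] -> miss, prune
    N20 x:[22,27] y:[97/3,34] z:[71/2,38] -> miss, prune
  N11 x:[-4,13] y:[80/3,100/3] z:[79/2,95/2] -> miss, prune

Visited [0, 7, 8, 1, 2, 15, 21, 10, 12, 18, 19, 20, 11]. Tests: 13 box, 1 leaf. Nearest: P3.

== RESULT ==
[0, 7, 8, 1, 2, 15, 21, 10, 12, 18, 19, 20, 11]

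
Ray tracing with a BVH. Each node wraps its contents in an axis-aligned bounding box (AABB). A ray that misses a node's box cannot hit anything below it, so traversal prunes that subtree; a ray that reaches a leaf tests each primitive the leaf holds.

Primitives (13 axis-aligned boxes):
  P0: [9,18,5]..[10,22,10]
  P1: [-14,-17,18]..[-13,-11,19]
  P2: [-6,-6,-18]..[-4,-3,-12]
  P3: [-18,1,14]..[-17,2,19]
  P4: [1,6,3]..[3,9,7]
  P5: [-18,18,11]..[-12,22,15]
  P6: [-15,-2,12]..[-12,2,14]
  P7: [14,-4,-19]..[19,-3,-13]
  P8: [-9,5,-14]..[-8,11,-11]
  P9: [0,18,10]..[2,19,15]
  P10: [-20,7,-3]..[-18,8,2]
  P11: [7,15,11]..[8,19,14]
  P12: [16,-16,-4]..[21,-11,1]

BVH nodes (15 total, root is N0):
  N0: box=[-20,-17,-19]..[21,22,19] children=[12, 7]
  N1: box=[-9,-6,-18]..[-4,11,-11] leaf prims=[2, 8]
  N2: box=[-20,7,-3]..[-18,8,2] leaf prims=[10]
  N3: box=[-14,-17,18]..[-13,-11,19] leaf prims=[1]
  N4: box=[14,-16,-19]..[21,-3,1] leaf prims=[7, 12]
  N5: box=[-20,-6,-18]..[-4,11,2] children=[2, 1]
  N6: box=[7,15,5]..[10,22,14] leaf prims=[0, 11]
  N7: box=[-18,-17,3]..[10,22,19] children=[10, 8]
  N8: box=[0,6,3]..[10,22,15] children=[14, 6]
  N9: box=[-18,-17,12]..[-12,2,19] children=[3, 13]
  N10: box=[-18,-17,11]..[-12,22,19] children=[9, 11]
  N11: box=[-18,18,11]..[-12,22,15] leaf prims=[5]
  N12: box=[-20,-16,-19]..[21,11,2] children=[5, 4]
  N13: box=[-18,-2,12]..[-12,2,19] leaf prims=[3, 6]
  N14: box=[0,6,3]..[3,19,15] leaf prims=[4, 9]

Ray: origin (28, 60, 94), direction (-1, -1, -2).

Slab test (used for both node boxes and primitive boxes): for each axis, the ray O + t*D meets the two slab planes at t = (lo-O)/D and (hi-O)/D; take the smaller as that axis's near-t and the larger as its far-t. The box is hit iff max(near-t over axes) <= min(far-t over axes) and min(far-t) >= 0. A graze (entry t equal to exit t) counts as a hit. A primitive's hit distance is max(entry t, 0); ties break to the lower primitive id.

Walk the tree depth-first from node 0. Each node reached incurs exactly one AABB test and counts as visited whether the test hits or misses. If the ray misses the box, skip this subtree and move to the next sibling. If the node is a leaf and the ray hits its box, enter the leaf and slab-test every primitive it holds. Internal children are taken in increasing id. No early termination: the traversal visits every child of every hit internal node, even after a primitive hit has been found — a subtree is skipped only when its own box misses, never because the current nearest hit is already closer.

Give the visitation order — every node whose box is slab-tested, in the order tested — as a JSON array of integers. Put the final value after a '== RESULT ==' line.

Trace the traversal:
N0 x:[7,48] y:[38,77] z:[75/2,113/2] -> hit [38,48], descend [7, 12]
  N7 x:[18,46] y:[38,77] z:[75/2,91/2] -> hit [38,91/2], descend [8, 10]
    N8 x:[18,28] y:[38,54] z:[79/2,91/2] -> miss, prune
    N10 x:[40,46] y:[38,77] z:[75/2,83/2] -> hit [40,83/2], descend [9, 11]
      N9 x:[40,46] y:[58,77] z:[75/2,41] -> miss, prune
      N11 x:[40,46] y:[38,42] z:[79/2,83/2] -> hit [40,83/2] leaf, test {P5@t=40}
  N12 x:[7,48] y:[49,76] z:[46,113/2] -> miss, prune

Visited [0, 7, 8, 10, 9, 11, 12]. Tests: 7 box, 1 leaf. Nearest: P5.

== RESULT ==
[0, 7, 8, 10, 9, 11, 12]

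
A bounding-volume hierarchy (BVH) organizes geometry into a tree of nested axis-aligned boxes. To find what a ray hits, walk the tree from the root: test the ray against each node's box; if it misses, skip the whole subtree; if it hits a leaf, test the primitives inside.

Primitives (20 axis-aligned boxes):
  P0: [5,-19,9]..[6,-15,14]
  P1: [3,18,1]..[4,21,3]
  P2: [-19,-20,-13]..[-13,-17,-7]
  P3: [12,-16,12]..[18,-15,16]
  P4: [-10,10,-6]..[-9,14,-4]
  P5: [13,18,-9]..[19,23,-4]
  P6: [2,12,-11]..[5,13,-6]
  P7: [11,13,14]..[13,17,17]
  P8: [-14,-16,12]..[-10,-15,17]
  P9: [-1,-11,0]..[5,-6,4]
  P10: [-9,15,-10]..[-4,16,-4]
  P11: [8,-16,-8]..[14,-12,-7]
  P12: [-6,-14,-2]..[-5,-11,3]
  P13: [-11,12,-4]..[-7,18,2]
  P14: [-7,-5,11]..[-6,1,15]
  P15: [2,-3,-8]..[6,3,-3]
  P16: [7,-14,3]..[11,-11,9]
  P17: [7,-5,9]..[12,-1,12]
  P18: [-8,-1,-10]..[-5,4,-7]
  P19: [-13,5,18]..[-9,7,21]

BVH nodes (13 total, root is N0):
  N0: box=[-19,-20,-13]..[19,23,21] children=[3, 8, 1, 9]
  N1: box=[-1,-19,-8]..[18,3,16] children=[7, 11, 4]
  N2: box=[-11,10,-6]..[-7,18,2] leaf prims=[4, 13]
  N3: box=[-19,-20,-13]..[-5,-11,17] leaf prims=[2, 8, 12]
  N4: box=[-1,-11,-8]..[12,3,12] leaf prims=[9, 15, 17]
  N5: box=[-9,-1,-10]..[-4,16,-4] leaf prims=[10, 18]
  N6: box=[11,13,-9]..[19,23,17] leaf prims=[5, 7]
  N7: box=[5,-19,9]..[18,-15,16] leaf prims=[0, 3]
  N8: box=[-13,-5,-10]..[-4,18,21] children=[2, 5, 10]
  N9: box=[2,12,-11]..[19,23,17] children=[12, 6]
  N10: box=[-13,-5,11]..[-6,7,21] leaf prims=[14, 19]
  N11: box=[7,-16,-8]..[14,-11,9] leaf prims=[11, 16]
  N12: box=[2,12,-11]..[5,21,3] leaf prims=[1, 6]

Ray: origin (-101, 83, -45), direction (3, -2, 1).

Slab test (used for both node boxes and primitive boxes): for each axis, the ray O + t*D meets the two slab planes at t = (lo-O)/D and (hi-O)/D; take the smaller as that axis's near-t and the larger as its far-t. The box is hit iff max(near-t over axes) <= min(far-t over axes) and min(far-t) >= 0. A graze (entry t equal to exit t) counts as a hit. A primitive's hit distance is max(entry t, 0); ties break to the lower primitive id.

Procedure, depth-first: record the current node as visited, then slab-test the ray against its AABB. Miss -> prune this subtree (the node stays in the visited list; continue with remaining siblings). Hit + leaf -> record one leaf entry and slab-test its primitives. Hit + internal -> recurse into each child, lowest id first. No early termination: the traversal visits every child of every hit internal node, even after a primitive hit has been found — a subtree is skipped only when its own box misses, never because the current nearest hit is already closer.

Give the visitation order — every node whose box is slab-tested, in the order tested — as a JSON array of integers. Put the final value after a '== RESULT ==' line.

Walk:
N0 x:[82/3,40] y:[30,103/2] z:[32,66] -> hit [32,40], descend [1, 3, 8, 9]
  N1 x:[100/3,119/3] y:[40,51] z:[37,61] -> miss, prune
  N3 x:[82/3,32] y:[47,103/2] z:[32,62] -> miss, prune
  N8 x:[88/3,97/3] y:[65/2,44] z:[35,66] -> miss, prune
  N9 x:[103/3,40] y:[30,71/2] z:[34,62] -> hit [103/3,71/2], descend [6, 12]
    N6 x:[112/3,40] y:[30,35] z:[36,62] -> miss, prune
    N12 x:[103/3,106/3] y:[31,71/2] z:[34,48] -> hit [103/3,106/3] leaf, test {P1(miss), P6@t=35}

Summary -> nodes [0, 1, 3, 8, 9, 6, 12]; box-tests=7; leaf-entries=1; first=P6

== RESULT ==
[0, 1, 3, 8, 9, 6, 12]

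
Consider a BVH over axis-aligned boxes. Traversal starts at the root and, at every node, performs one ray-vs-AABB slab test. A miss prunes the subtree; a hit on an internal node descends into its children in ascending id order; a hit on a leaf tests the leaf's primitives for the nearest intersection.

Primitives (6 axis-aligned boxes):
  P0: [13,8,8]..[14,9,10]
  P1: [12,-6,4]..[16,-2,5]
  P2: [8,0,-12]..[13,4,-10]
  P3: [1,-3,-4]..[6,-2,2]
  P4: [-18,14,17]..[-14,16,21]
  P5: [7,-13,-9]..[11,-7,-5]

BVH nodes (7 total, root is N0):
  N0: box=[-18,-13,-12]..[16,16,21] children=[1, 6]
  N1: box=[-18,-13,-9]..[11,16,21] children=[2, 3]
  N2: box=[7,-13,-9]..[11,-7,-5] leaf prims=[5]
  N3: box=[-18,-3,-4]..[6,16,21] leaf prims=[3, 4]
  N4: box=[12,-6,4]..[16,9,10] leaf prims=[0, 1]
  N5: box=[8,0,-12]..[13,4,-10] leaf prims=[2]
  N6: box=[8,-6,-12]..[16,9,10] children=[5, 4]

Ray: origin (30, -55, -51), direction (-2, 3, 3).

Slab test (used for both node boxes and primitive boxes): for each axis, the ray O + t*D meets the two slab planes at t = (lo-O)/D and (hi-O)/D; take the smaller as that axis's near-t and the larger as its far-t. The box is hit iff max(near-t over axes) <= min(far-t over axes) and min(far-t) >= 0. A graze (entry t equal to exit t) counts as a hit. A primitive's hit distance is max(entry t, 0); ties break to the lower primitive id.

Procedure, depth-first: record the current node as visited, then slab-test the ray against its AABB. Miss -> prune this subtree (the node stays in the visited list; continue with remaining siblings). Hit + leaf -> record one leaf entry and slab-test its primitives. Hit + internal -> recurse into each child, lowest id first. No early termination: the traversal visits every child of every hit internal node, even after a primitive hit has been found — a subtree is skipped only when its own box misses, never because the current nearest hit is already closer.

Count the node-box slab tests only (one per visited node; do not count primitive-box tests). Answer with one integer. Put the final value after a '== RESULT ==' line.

Trace the traversal:
N0 x:[7,24] y:[14,71/3] z:[13,24] -> hit [14,71/3], descend [1, 6]
  N1 x:[19/2,24] y:[14,71/3] z:[14,24] -> hit [14,71/3], descend [2, 3]
    N2 x:[19/2,23/2] y:[14,16] z:[14,46/3] -> miss, prune
    N3 x:[12,24] y:[52/3,71/3] z:[47/3,24] -> hit [52/3,71/3] leaf, test {P3(miss), P4@t=23}
  N6 x:[7,11] y:[49/3,64/3] z:[13,61/3] -> miss, prune

Summary -> nodes [0, 1, 2, 3, 6]; box-tests=5; leaf-entries=1; first=P4

== RESULT ==
5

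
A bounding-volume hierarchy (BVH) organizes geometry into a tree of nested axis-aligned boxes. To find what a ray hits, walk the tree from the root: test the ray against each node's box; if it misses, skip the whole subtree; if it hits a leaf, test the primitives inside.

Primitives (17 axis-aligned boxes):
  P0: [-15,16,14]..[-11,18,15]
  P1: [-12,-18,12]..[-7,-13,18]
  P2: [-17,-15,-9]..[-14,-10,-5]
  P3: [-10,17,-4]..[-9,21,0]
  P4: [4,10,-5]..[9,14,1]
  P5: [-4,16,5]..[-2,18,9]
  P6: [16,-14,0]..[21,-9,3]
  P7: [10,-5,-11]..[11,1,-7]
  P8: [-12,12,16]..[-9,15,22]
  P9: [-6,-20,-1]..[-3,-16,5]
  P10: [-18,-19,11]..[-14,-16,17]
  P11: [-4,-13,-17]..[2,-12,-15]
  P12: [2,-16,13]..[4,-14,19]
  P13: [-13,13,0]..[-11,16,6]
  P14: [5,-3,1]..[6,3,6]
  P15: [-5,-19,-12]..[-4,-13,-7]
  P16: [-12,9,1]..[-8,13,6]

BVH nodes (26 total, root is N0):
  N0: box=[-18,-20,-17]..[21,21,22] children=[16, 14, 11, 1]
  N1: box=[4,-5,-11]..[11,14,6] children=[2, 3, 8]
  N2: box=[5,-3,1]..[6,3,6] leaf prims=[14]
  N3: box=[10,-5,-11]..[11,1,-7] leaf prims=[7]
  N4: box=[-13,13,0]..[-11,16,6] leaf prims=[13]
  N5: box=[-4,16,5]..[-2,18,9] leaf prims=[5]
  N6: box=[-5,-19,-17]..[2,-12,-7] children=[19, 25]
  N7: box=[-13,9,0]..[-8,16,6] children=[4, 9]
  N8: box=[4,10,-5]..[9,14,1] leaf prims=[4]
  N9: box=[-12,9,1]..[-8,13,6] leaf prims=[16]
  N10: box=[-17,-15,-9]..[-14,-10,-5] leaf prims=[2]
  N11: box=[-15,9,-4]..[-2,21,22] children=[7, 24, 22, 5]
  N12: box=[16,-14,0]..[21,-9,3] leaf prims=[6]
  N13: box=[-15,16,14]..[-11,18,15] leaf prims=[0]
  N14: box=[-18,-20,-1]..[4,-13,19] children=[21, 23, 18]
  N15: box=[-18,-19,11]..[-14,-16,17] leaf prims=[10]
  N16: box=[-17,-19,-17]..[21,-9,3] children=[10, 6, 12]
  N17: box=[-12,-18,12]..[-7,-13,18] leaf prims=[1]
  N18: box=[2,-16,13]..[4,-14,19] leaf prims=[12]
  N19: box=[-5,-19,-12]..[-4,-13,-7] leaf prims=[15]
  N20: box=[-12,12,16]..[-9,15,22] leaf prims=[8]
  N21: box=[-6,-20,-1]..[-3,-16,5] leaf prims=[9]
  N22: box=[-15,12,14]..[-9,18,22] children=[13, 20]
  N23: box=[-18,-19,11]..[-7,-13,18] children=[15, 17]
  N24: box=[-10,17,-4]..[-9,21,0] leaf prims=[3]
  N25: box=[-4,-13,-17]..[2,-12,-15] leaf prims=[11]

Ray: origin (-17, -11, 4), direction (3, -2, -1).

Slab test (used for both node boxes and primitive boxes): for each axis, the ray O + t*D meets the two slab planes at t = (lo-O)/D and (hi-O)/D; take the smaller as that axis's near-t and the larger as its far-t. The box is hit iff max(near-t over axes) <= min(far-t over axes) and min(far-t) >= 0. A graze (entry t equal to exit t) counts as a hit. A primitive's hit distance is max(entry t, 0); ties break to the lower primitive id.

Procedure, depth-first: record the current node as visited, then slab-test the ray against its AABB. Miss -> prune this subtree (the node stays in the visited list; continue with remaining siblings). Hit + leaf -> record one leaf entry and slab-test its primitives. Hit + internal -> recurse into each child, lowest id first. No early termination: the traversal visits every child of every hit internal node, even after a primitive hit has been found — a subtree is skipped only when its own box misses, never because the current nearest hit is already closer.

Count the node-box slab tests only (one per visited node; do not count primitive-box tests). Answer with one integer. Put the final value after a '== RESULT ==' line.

Trace the traversal:
N0 x:[-1/3,38/3] y:[-16,9/2] z:[-18,21] -> hit [-1/3,9/2], descend [1, 11, 14, 16]
  N1 x:[7,28/3] y:[-25/2,-3] z:[-2,15] -> miss, prune
  N11 x:[2/3,5] y:[-16,-10] z:[-18,8] -> miss, prune
  N14 x:[-1/3,7] y:[1,9/2] z:[-15,5] -> hit [1,9/2], descend [18, 21, 23]
    N18 x:[19/3,7] y:[3/2,5/2] z:[-15,-9] -> miss, prune
    N21 x:[11/3,14/3] y:[5/2,9/2] z:[-1,5] -> hit [11/3,9/2] leaf, test {P9@t=11/3}
    N23 x:[-1/3,10/3] y:[1,4] z:[-14,-7] -> miss, prune
  N16 x:[0,38/3] y:[-1,4] z:[1,21] -> hit [1,4], descend [6, 10, 12]
    N6 x:[4,19/3] y:[1/2,4] z:[11,21] -> miss, prune
    N10 x:[0,1] y:[-1/2,2] z:[9,13] -> miss, prune
    N12 x:[11,38/3] y:[-1,3/2] z:[1,4] -> miss, prune

Visited [0, 1, 11, 14, 18, 21, 23, 16, 6, 10, 12]. Tests: 11 box, 1 leaf. Nearest: P9.

== RESULT ==
11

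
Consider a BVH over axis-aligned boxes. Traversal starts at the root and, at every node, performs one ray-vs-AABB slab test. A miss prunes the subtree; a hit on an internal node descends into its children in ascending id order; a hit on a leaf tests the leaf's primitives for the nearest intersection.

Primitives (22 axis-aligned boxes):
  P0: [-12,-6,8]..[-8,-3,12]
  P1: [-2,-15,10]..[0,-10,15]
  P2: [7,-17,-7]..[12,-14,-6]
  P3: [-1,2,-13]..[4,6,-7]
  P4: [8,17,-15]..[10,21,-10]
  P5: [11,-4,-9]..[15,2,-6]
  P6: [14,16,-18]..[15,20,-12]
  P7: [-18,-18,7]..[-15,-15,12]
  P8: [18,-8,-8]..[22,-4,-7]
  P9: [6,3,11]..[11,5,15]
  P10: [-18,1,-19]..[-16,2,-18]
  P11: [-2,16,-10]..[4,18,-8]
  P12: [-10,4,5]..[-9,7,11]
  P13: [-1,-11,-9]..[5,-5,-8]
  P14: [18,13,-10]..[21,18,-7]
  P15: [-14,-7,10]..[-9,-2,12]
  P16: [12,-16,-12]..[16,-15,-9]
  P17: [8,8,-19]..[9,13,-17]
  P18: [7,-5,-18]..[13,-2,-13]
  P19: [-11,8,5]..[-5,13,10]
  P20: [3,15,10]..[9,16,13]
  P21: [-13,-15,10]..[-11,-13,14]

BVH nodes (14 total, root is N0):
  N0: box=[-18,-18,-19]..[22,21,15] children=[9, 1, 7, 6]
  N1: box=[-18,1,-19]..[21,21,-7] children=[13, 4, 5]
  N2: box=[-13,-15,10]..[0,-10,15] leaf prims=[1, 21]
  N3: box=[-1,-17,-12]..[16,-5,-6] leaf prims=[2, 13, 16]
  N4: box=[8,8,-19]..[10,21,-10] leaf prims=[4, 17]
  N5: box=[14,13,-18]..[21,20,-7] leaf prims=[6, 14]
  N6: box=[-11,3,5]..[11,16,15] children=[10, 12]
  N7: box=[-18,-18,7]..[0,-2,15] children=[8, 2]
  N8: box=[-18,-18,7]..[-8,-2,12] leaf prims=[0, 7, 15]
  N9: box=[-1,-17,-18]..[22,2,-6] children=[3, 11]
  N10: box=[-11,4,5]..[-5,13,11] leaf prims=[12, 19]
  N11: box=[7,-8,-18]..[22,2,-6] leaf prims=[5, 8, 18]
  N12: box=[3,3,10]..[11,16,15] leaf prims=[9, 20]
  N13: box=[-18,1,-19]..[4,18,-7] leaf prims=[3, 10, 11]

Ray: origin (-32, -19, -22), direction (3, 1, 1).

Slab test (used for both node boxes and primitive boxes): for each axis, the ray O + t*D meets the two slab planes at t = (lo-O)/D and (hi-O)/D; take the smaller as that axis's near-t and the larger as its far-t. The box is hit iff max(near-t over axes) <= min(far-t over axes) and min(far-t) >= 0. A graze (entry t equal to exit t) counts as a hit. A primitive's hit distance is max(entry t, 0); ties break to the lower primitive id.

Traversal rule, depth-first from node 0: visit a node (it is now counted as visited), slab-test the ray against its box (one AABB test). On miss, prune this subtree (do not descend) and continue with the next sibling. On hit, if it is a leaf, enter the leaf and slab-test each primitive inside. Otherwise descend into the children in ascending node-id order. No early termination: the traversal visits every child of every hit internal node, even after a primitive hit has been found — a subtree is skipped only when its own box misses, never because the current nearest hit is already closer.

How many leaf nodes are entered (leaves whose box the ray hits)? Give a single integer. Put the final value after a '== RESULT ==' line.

Walk:
N0 x:[14/3,18] y:[1,40] z:[3,37] -> hit [14/3,18], descend [1, 6, 7, 9]
  N1 x:[14/3,53/3] y:[20,40] z:[3,15] -> miss, prune
  N6 x:[7,43/3] y:[22,35] z:[27,37] -> miss, prune
  N7 x:[14/3,32/3] y:[1,17] z:[29,37] -> miss, prune
  N9 x:[31/3,18] y:[2,21] z:[4,16] -> hit [31/3,16], descend [3, 11]
    N3 x:[31/3,16] y:[2,14] z:[10,16] -> hit [31/3,14] leaf, test {P2(miss), P13(miss), P16(miss)}
    N11 x:[13,18] y:[11,21] z:[4,16] -> hit [13,16] leaf, test {P5@t=15, P8(miss), P18(miss)}

order=[0, 1, 6, 7, 9, 3, 11]  |boxes|=7  |leaves|=2  hit=P5

== RESULT ==
2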